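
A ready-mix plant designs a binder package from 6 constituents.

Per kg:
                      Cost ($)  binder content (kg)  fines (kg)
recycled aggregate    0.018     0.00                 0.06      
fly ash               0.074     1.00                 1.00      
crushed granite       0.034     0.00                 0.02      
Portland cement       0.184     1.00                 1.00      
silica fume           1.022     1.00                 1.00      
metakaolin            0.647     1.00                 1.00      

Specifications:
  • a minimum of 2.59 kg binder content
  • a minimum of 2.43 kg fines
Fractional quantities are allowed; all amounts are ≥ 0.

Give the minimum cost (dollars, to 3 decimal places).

$0.192

Set it up as a linear program. Let x1 = kg of recycled aggregate, x2 = kg of fly ash, x3 = kg of crushed granite, x4 = kg of Portland cement, x5 = kg of silica fume, x6 = kg of metakaolin.
Minimize 0.018x1 + 0.074x2 + 0.034x3 + 0.184x4 + 1.022x5 + 0.647x6 with:
  1x2 + 1x4 + 1x5 + 1x6 ≥ 2.59   (binder content)
  0.06x1 + 1x2 + 0.02x3 + 1x4 + 1x5 + 1x6 ≥ 2.43   (fines)
  x1, x2, x3, x4, x5, x6 ≥ 0.
At the optimum only fly ash is positive (recycled aggregate, crushed granite, Portland cement, silica fume, metakaolin = 0). There the binder content constraint is tight.
Solving gives x2 = 2.59.
Cost = 0.074·2.59 = 0.19166.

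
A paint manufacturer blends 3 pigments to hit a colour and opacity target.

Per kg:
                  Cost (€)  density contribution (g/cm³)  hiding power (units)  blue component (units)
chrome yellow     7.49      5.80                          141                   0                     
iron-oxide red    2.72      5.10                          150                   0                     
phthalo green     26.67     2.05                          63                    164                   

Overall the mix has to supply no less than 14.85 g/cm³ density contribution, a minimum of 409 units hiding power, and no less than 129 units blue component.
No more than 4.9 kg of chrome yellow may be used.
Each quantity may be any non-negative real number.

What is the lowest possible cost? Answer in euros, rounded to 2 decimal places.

€28.04

Let x1 = kg of chrome yellow, x2 = kg of iron-oxide red, x3 = kg of phthalo green.
Minimise 7.49x1 + 2.72x2 + 26.67x3 with:
  5.8x1 + 5.1x2 + 2.05x3 ≥ 14.85   (density contribution)
  141x1 + 150x2 + 63x3 ≥ 409   (hiding power)
  164x3 ≥ 129   (blue component)
  x1 ≤ 4.9
  x1, x2, x3 ≥ 0.
At the optimum only iron-oxide red, phthalo green are positive (chrome yellow = 0). Binding constraints: density contribution and blue component.
That vertex is x2 = 2.596, x3 = 0.7866.
Total cost: 2.72·2.596 + 26.67·0.7866 = 28.0397.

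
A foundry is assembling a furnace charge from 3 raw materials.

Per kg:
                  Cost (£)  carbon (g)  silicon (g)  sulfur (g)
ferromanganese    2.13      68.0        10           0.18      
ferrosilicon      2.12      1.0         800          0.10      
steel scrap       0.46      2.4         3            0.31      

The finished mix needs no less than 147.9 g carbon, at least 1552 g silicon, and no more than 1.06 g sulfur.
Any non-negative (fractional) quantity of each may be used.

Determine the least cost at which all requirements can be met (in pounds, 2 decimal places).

Let x1 = kg of ferromanganese, x2 = kg of ferrosilicon, x3 = kg of steel scrap.
Minimise 2.13x1 + 2.12x2 + 0.46x3 s.t.:
  68x1 + 1x2 + 2.4x3 ≥ 147.9   (carbon)
  10x1 + 800x2 + 3x3 ≥ 1552   (silicon)
  0.18x1 + 0.1x2 + 0.31x3 ≤ 1.06   (sulfur)
  x1, x2, x3 ≥ 0.
At the optimum only ferromanganese, ferrosilicon are positive (steel scrap = 0). The carbon and silicon requirements are met with equality.
Solving gives x1 = 2.147, x2 = 1.913.
Objective = 2.13·2.147 + 2.12·1.913 = 8.6287.

£8.63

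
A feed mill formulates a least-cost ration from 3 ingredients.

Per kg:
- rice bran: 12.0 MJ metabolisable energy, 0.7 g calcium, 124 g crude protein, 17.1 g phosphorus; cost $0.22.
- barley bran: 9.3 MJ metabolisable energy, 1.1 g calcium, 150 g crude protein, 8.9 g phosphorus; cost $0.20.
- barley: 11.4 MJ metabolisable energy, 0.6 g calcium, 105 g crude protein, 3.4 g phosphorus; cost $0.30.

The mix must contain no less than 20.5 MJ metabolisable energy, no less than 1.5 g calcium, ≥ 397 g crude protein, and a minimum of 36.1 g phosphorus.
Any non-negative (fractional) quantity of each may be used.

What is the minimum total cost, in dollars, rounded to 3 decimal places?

$0.600

Let x1 = kg of rice bran, x2 = kg of barley bran, x3 = kg of barley.
Minimize 0.22x1 + 0.2x2 + 0.3x3 subject to:
  12x1 + 9.3x2 + 11.4x3 ≥ 20.5   (metabolisable energy)
  0.7x1 + 1.1x2 + 0.6x3 ≥ 1.5   (calcium)
  124x1 + 150x2 + 105x3 ≥ 397   (crude protein)
  17.1x1 + 8.9x2 + 3.4x3 ≥ 36.1   (phosphorus)
  x1, x2, x3 ≥ 0.
The cheapest feasible vertex uses only rice bran, barley bran; barley is not used. There the crude protein and phosphorus constraints are tight.
Optimal quantities: rice bran = 1.288 kg, barley bran = 1.582 kg.
Objective = 0.22·1.288 + 0.2·1.582 = 0.59976.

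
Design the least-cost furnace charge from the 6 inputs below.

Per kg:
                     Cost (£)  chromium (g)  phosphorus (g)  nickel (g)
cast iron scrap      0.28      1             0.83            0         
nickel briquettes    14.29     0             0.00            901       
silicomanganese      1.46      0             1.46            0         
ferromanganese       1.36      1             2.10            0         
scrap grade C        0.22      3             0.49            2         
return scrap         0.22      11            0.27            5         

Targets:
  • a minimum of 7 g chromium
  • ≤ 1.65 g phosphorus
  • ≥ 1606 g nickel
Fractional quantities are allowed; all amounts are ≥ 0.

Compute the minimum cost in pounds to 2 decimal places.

Let x1 = kg of cast iron scrap, x2 = kg of nickel briquettes, x3 = kg of silicomanganese, x4 = kg of ferromanganese, x5 = kg of scrap grade C, x6 = kg of return scrap.
Minimise 0.28x1 + 14.29x2 + 1.46x3 + 1.36x4 + 0.22x5 + 0.22x6 s.t.:
  1x1 + 1x4 + 3x5 + 11x6 ≥ 7   (chromium)
  0.83x1 + 1.46x3 + 2.1x4 + 0.49x5 + 0.27x6 ≤ 1.65   (phosphorus)
  901x2 + 2x5 + 5x6 ≥ 1606   (nickel)
  x1, x2, x3, x4, x5, x6 ≥ 0.
At the optimum only nickel briquettes, return scrap are positive (cast iron scrap, silicomanganese, ferromanganese, scrap grade C = 0). Binding constraints: chromium and nickel.
So nickel briquettes = 1.779 kg, return scrap = 0.6364 kg.
Hence cost = 14.29·1.779 + 0.22·0.6364 = £25.5619.

£25.56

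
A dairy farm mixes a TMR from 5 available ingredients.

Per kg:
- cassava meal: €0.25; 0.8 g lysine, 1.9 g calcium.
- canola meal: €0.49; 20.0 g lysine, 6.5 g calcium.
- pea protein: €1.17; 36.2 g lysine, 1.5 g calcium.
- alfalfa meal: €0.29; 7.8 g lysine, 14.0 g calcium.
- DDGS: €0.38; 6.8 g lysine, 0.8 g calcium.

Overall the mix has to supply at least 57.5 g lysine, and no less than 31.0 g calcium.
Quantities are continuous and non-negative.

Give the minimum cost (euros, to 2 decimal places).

Treat it as an LP. Let x1 = kg of cassava meal, x2 = kg of canola meal, x3 = kg of pea protein, x4 = kg of alfalfa meal, x5 = kg of DDGS.
min 0.25x1 + 0.49x2 + 1.17x3 + 0.29x4 + 0.38x5 subject to:
  0.8x1 + 20x2 + 36.2x3 + 7.8x4 + 6.8x5 ≥ 57.5   (lysine)
  1.9x1 + 6.5x2 + 1.5x3 + 14x4 + 0.8x5 ≥ 31   (calcium)
  x1, x2, x3, x4, x5 ≥ 0.
At the optimum only canola meal, alfalfa meal are positive (cassava meal, pea protein, DDGS = 0). The lysine and calcium requirements are met with equality.
Solving gives x2 = 2.456, x4 = 1.074.
Cost = 0.49·2.456 + 0.29·1.074 = 1.5149.

€1.51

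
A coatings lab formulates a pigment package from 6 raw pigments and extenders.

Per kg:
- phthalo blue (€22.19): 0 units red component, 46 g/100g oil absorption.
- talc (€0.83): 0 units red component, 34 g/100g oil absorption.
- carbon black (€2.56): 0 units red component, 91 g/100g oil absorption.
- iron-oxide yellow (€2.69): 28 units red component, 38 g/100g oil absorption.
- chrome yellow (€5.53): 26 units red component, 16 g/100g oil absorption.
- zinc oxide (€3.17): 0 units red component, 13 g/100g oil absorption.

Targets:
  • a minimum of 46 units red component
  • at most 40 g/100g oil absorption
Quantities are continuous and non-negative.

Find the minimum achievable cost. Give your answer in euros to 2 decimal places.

€7.95

This is a linear program. Let x1 = kg of phthalo blue, x2 = kg of talc, x3 = kg of carbon black, x4 = kg of iron-oxide yellow, x5 = kg of chrome yellow, x6 = kg of zinc oxide.
min 22.19x1 + 0.83x2 + 2.56x3 + 2.69x4 + 5.53x5 + 3.17x6 subject to:
  28x4 + 26x5 ≥ 46   (red component)
  46x1 + 34x2 + 91x3 + 38x4 + 16x5 + 13x6 ≤ 40   (oil absorption)
  x1, x2, x3, x4, x5, x6 ≥ 0.
At the optimum only iron-oxide yellow, chrome yellow are positive (phthalo blue, talc, carbon black, zinc oxide = 0). Binding constraints: red component and oil absorption.
Solving gives x4 = 0.563, x5 = 1.163.
Total cost: 2.69·0.563 + 5.53·1.163 = 7.9459.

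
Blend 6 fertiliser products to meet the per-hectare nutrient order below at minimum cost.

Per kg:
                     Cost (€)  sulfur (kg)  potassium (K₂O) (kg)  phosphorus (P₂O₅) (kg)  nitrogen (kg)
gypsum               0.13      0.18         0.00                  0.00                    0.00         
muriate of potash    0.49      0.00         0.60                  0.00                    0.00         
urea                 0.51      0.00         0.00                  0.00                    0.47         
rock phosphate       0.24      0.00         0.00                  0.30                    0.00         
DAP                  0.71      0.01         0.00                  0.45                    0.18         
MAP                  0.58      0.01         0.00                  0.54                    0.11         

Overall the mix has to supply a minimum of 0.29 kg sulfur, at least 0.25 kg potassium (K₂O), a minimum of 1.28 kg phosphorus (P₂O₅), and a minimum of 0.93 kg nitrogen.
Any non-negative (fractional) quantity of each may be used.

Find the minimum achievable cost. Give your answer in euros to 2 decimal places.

Set it up as a linear program. Let x1 = kg of gypsum, x2 = kg of muriate of potash, x3 = kg of urea, x4 = kg of rock phosphate, x5 = kg of DAP, x6 = kg of MAP.
min 0.13x1 + 0.49x2 + 0.51x3 + 0.24x4 + 0.71x5 + 0.58x6 subject to:
  0.18x1 + 0.01x5 + 0.01x6 ≥ 0.29   (sulfur)
  0.6x2 ≥ 0.25   (potassium (K₂O))
  0.3x4 + 0.45x5 + 0.54x6 ≥ 1.28   (phosphorus (P₂O₅))
  0.47x3 + 0.18x5 + 0.11x6 ≥ 0.93   (nitrogen)
  x1, x2, x3, x4, x5, x6 ≥ 0.
The cheapest feasible vertex uses only gypsum, muriate of potash, urea, rock phosphate; DAP, MAP are not used. The sulfur, potassium (K₂O), phosphorus (P₂O₅), nitrogen requirements are met with equality.
So gypsum = 1.611 kg, muriate of potash = 0.4167 kg, urea = 1.979 kg, rock phosphate = 4.267 kg.
Hence cost = 0.13·1.611 + 0.49·0.4167 + 0.51·1.979 + 0.24·4.267 = €2.4470.

€2.45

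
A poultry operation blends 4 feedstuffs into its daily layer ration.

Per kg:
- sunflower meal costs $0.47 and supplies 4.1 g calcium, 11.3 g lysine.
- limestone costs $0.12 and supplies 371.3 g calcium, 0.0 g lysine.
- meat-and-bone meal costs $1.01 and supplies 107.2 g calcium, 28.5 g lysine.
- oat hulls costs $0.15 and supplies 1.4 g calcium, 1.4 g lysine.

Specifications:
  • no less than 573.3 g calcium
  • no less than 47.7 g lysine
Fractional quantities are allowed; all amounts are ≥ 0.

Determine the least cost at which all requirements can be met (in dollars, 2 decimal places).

$1.82

Let x1 = kg of sunflower meal, x2 = kg of limestone, x3 = kg of meat-and-bone meal, x4 = kg of oat hulls.
min 0.47x1 + 0.12x2 + 1.01x3 + 0.15x4 s.t.:
  4.1x1 + 371.3x2 + 107.2x3 + 1.4x4 ≥ 573.3   (calcium)
  11.3x1 + 28.5x3 + 1.4x4 ≥ 47.7   (lysine)
  x1, x2, x3, x4 ≥ 0.
The optimal basis is {limestone, meat-and-bone meal}; sunflower meal, oat hulls drop out. There the calcium and lysine constraints are tight.
Solving gives x2 = 1.061, x3 = 1.674.
Objective = 0.12·1.061 + 1.01·1.674 = 1.8181.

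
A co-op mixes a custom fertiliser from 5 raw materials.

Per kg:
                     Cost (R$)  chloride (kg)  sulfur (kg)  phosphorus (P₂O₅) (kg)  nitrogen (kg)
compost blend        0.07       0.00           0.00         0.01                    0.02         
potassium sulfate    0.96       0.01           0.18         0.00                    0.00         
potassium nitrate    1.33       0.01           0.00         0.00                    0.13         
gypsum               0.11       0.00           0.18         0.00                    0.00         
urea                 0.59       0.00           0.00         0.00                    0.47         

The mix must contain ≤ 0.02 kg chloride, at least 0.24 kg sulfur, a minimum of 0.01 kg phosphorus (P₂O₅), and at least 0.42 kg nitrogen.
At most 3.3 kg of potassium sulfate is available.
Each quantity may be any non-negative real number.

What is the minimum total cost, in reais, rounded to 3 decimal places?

Set it up as a linear program. Let x1 = kg of compost blend, x2 = kg of potassium sulfate, x3 = kg of potassium nitrate, x4 = kg of gypsum, x5 = kg of urea.
min 0.07x1 + 0.96x2 + 1.33x3 + 0.11x4 + 0.59x5 with:
  0.01x2 + 0.01x3 ≤ 0.02   (chloride)
  0.18x2 + 0.18x4 ≥ 0.24   (sulfur)
  0.01x1 ≥ 0.01   (phosphorus (P₂O₅))
  0.02x1 + 0.13x3 + 0.47x5 ≥ 0.42   (nitrogen)
  x2 ≤ 3.3
  x1, x2, x3, x4, x5 ≥ 0.
At the optimum only compost blend, gypsum, urea are positive (potassium sulfate, potassium nitrate = 0). The sulfur, phosphorus (P₂O₅), nitrogen requirements are met with equality.
Optimal quantities: compost blend = 1 kg, gypsum = 1.333 kg, urea = 0.8511 kg.
Cost = 0.07·1 + 0.11·1.333 + 0.59·0.8511 = 0.71878.

R$0.719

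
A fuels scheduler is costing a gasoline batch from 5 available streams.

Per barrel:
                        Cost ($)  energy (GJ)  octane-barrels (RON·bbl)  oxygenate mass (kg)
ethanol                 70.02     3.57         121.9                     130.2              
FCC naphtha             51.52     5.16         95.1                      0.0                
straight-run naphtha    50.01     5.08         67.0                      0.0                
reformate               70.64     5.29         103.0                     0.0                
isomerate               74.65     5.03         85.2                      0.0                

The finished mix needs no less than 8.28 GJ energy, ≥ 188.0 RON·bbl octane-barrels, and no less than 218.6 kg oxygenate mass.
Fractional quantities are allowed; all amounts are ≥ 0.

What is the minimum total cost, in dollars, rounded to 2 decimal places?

$140.07

Treat it as an LP. Let x1 = barrels of ethanol, x2 = barrels of FCC naphtha, x3 = barrels of straight-run naphtha, x4 = barrels of reformate, x5 = barrels of isomerate.
min 70.02x1 + 51.52x2 + 50.01x3 + 70.64x4 + 74.65x5 with:
  3.57x1 + 5.16x2 + 5.08x3 + 5.29x4 + 5.03x5 ≥ 8.28   (energy)
  121.9x1 + 95.1x2 + 67x3 + 103x4 + 85.2x5 ≥ 188   (octane-barrels)
  130.2x1 ≥ 218.6   (oxygenate mass)
  x1, x2, x3, x4, x5 ≥ 0.
The cheapest feasible vertex uses only ethanol, straight-run naphtha; FCC naphtha, reformate, isomerate are not used. Binding constraints: energy and oxygenate mass.
That vertex is x1 = 1.679, x3 = 0.45.
Cost = 70.02·1.679 + 50.01·0.45 = 140.0681.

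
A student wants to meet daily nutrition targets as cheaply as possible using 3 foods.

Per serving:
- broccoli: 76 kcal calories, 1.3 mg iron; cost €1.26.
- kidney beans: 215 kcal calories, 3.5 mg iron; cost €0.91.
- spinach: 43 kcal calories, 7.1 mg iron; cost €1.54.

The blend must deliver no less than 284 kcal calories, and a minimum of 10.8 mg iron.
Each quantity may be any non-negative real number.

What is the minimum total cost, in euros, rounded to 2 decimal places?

This is a linear program. Let x1 = servings of broccoli, x2 = servings of kidney beans, x3 = servings of spinach.
Minimize 1.26x1 + 0.91x2 + 1.54x3 with:
  76x1 + 215x2 + 43x3 ≥ 284   (calories)
  1.3x1 + 3.5x2 + 7.1x3 ≥ 10.8   (iron)
  x1, x2, x3 ≥ 0.
The optimal basis is {kidney beans, spinach}; broccoli drops out. Binding constraints: calories and iron.
That vertex is x2 = 1.128, x3 = 0.9651.
Cost = 0.91·1.128 + 1.54·0.9651 = 2.5127.

€2.51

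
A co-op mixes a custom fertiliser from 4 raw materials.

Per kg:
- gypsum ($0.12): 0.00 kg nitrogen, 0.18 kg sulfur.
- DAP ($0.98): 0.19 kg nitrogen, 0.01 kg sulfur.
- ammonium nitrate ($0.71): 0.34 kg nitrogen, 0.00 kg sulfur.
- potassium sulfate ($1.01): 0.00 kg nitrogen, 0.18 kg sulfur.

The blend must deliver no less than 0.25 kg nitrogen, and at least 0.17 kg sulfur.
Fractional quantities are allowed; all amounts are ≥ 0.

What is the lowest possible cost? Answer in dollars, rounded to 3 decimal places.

Let x1 = kg of gypsum, x2 = kg of DAP, x3 = kg of ammonium nitrate, x4 = kg of potassium sulfate.
Minimize 0.12x1 + 0.98x2 + 0.71x3 + 1.01x4 s.t.:
  0.19x2 + 0.34x3 ≥ 0.25   (nitrogen)
  0.18x1 + 0.01x2 + 0.18x4 ≥ 0.17   (sulfur)
  x1, x2, x3, x4 ≥ 0.
The optimal basis is {gypsum, ammonium nitrate}; DAP, potassium sulfate drop out. The nitrogen and sulfur requirements are met with equality.
Solving gives x1 = 0.9444, x3 = 0.7353.
Hence cost = 0.12·0.9444 + 0.71·0.7353 = $0.63539.

$0.635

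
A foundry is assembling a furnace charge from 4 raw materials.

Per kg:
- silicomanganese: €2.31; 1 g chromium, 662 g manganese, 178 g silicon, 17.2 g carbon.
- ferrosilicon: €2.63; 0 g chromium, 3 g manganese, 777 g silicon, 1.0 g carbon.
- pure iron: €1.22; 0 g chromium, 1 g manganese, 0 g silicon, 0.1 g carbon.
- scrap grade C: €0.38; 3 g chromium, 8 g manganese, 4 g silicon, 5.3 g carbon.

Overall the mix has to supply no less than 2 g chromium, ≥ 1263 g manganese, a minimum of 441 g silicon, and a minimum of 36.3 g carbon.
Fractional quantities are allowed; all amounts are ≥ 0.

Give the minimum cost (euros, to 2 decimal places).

This is a linear program. Let x1 = kg of silicomanganese, x2 = kg of ferrosilicon, x3 = kg of pure iron, x4 = kg of scrap grade C.
Minimize 2.31x1 + 2.63x2 + 1.22x3 + 0.38x4 s.t.:
  1x1 + 3x4 ≥ 2   (chromium)
  662x1 + 3x2 + 1x3 + 8x4 ≥ 1263   (manganese)
  178x1 + 777x2 + 4x4 ≥ 441   (silicon)
  17.2x1 + 1x2 + 0.1x3 + 5.3x4 ≥ 36.3   (carbon)
  x1, x2, x3, x4 ≥ 0.
The cheapest feasible vertex uses only silicomanganese, ferrosilicon, scrap grade C; pure iron is not used. There the manganese, silicon, carbon constraints are tight.
Optimal quantities: silicomanganese = 1.899 kg, ferrosilicon = 0.1291 kg, scrap grade C = 0.661 kg.
Objective = 2.31·1.899 + 2.63·0.1291 + 0.38·0.661 = 4.9774.

€4.98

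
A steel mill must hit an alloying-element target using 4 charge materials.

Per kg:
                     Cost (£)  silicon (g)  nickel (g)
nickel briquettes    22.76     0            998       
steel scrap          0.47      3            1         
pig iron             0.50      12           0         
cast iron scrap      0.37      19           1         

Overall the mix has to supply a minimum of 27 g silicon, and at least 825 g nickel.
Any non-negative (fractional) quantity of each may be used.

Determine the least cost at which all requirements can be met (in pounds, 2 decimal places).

£19.31

Set it up as a linear program. Let x1 = kg of nickel briquettes, x2 = kg of steel scrap, x3 = kg of pig iron, x4 = kg of cast iron scrap.
Minimise 22.76x1 + 0.47x2 + 0.5x3 + 0.37x4 subject to:
  3x2 + 12x3 + 19x4 ≥ 27   (silicon)
  998x1 + 1x2 + 1x4 ≥ 825   (nickel)
  x1, x2, x3, x4 ≥ 0.
The minimum-cost mix takes nothing from steel scrap, pig iron — only nickel briquettes, cast iron scrap. Binding constraints: silicon and nickel.
Optimal quantities: nickel briquettes = 0.8252 kg, cast iron scrap = 1.421 kg.
Hence cost = 22.76·0.8252 + 0.37·1.421 = £19.3073.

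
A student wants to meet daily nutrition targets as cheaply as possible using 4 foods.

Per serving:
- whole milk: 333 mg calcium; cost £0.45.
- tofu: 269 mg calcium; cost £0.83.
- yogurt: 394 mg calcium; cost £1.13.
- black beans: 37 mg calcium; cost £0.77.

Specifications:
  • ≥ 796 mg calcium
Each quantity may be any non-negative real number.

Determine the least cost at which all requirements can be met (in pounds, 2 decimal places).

£1.08

This is a linear program. Let x1 = servings of whole milk, x2 = servings of tofu, x3 = servings of yogurt, x4 = servings of black beans.
Minimize 0.45x1 + 0.83x2 + 1.13x3 + 0.77x4 subject to:
  333x1 + 269x2 + 394x3 + 37x4 ≥ 796   (calcium)
  x1, x2, x3, x4 ≥ 0.
The cheapest feasible vertex uses only whole milk; tofu, yogurt, black beans are not used. Binding constraint: calcium.
That vertex is x1 = 2.39.
Cost = 0.45·2.39 = 1.0755.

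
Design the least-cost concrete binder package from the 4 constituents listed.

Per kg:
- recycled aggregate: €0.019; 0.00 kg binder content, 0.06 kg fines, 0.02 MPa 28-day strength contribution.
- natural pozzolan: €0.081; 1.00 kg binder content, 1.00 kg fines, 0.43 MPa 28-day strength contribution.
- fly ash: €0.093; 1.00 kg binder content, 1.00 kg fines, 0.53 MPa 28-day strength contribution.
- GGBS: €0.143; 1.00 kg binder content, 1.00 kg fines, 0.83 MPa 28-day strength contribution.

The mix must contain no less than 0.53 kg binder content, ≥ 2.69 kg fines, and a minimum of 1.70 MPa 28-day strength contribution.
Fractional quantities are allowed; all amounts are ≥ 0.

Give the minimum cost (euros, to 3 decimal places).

€0.296

Set it up as a linear program. Let x1 = kg of recycled aggregate, x2 = kg of natural pozzolan, x3 = kg of fly ash, x4 = kg of GGBS.
Minimise 0.019x1 + 0.081x2 + 0.093x3 + 0.143x4 s.t.:
  1x2 + 1x3 + 1x4 ≥ 0.53   (binder content)
  0.06x1 + 1x2 + 1x3 + 1x4 ≥ 2.69   (fines)
  0.02x1 + 0.43x2 + 0.53x3 + 0.83x4 ≥ 1.7   (28-day strength contribution)
  x1, x2, x3, x4 ≥ 0.
The optimal basis is {fly ash, GGBS}; recycled aggregate, natural pozzolan drop out. Binding constraints: fines and 28-day strength contribution.
So fly ash = 1.776 kg, GGBS = 0.9143 kg.
Total cost: 0.093·1.776 + 0.143·0.9143 = 0.29591.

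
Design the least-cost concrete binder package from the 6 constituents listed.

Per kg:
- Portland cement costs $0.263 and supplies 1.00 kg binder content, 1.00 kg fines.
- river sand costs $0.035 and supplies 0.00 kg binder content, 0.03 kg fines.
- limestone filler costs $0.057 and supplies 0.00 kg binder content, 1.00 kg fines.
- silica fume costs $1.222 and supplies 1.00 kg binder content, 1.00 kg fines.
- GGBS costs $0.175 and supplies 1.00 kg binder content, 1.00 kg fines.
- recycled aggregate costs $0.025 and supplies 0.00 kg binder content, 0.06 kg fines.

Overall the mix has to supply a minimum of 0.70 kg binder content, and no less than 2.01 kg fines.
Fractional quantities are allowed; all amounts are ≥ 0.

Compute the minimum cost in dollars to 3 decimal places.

Set it up as a linear program. Let x1 = kg of Portland cement, x2 = kg of river sand, x3 = kg of limestone filler, x4 = kg of silica fume, x5 = kg of GGBS, x6 = kg of recycled aggregate.
Minimize 0.263x1 + 0.035x2 + 0.057x3 + 1.222x4 + 0.175x5 + 0.025x6 with:
  1x1 + 1x4 + 1x5 ≥ 0.7   (binder content)
  1x1 + 0.03x2 + 1x3 + 1x4 + 1x5 + 0.06x6 ≥ 2.01   (fines)
  x1, x2, x3, x4, x5, x6 ≥ 0.
The cheapest feasible vertex uses only limestone filler, GGBS; Portland cement, river sand, silica fume, recycled aggregate are not used. There the binder content and fines constraints are tight.
That vertex is x3 = 1.31, x5 = 0.7.
Objective = 0.057·1.31 + 0.175·0.7 = 0.19717.

$0.197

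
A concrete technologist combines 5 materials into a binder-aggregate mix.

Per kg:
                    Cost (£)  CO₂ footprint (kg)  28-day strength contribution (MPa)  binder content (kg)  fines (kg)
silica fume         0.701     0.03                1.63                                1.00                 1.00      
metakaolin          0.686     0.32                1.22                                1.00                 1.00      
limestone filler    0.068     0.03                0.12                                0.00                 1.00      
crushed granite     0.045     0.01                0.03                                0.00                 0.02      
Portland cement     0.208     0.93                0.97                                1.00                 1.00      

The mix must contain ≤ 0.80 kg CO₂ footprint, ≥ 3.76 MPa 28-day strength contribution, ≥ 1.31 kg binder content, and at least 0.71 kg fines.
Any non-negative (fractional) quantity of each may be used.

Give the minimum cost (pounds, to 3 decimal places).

Let x1 = kg of silica fume, x2 = kg of metakaolin, x3 = kg of limestone filler, x4 = kg of crushed granite, x5 = kg of Portland cement.
min 0.701x1 + 0.686x2 + 0.068x3 + 0.045x4 + 0.208x5 s.t.:
  0.03x1 + 0.32x2 + 0.03x3 + 0.01x4 + 0.93x5 ≤ 0.8   (CO₂ footprint)
  1.63x1 + 1.22x2 + 0.12x3 + 0.03x4 + 0.97x5 ≥ 3.76   (28-day strength contribution)
  1x1 + 1x2 + 1x5 ≥ 1.31   (binder content)
  1x1 + 1x2 + 1x3 + 0.02x4 + 1x5 ≥ 0.71   (fines)
  x1, x2, x3, x4, x5 ≥ 0.
The optimal basis is {silica fume, Portland cement}; metakaolin, limestone filler, crushed granite drop out. Binding constraints: CO₂ footprint and 28-day strength contribution.
That vertex is x1 = 1.83, x5 = 0.8012.
Hence cost = 0.701·1.83 + 0.208·0.8012 = £1.44948.

£1.449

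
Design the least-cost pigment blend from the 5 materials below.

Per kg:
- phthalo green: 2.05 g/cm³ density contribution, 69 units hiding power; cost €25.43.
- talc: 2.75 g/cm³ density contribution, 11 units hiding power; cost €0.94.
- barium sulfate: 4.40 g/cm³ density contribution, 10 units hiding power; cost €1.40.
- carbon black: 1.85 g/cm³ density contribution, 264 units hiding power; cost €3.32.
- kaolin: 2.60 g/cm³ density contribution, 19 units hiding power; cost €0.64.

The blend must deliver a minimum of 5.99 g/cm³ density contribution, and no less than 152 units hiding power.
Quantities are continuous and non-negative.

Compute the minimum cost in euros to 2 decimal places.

Set it up as a linear program. Let x1 = kg of phthalo green, x2 = kg of talc, x3 = kg of barium sulfate, x4 = kg of carbon black, x5 = kg of kaolin.
Minimise 25.43x1 + 0.94x2 + 1.4x3 + 3.32x4 + 0.64x5 s.t.:
  2.05x1 + 2.75x2 + 4.4x3 + 1.85x4 + 2.6x5 ≥ 5.99   (density contribution)
  69x1 + 11x2 + 10x3 + 264x4 + 19x5 ≥ 152   (hiding power)
  x1, x2, x3, x4, x5 ≥ 0.
The minimum-cost mix takes nothing from phthalo green, talc, barium sulfate — only carbon black, kaolin. Binding constraints: density contribution and hiding power.
That vertex is x4 = 0.4321, x5 = 1.996.
Objective = 3.32·0.4321 + 0.64·1.996 = 2.7120.

€2.71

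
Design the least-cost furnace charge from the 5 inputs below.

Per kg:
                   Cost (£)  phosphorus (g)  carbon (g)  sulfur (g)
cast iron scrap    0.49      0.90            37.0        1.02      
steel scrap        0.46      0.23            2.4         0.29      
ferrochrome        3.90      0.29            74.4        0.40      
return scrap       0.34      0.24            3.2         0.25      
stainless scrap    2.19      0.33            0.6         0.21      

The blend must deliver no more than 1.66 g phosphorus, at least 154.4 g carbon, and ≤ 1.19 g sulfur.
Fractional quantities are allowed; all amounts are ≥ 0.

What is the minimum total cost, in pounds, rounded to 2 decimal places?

£7.46

This is a linear program. Let x1 = kg of cast iron scrap, x2 = kg of steel scrap, x3 = kg of ferrochrome, x4 = kg of return scrap, x5 = kg of stainless scrap.
Minimize 0.49x1 + 0.46x2 + 3.9x3 + 0.34x4 + 2.19x5 with:
  0.9x1 + 0.23x2 + 0.29x3 + 0.24x4 + 0.33x5 ≤ 1.66   (phosphorus)
  37x1 + 2.4x2 + 74.4x3 + 3.2x4 + 0.6x5 ≥ 154.4   (carbon)
  1.02x1 + 0.29x2 + 0.4x3 + 0.25x4 + 0.21x5 ≤ 1.19   (sulfur)
  x1, x2, x3, x4, x5 ≥ 0.
The optimal basis is {cast iron scrap, ferrochrome}; steel scrap, return scrap, stainless scrap drop out. There the carbon and sulfur constraints are tight.
So cast iron scrap = 0.4383 kg, ferrochrome = 1.857 kg.
Hence cost = 0.49·0.4383 + 3.9·1.857 = £7.4571.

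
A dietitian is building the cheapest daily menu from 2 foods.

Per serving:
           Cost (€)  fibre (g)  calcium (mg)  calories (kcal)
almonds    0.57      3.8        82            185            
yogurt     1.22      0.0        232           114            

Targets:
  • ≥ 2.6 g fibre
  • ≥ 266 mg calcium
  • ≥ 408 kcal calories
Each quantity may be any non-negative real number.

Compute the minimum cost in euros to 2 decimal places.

€1.66

Set it up as a linear program. Let x1 = servings of almonds, x2 = servings of yogurt.
Minimize 0.57x1 + 1.22x2 with:
  3.8x1 ≥ 2.6   (fibre)
  82x1 + 232x2 ≥ 266   (calcium)
  185x1 + 114x2 ≥ 408   (calories)
  x1, x2 ≥ 0.
Both inputs are positive at the optimum. The calcium and calories requirements are met with equality.
Solving gives x1 = 1.916, x2 = 0.4693.
Total cost: 0.57·1.916 + 1.22·0.4693 = 1.6647.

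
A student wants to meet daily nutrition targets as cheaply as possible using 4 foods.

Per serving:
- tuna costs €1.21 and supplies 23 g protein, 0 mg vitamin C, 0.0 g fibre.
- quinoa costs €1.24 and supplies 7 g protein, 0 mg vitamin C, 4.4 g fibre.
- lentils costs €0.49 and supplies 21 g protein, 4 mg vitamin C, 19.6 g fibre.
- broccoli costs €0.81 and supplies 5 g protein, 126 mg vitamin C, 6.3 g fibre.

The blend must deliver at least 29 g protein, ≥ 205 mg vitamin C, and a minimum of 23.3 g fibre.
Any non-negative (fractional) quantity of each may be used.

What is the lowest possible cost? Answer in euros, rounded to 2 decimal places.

Set it up as a linear program. Let x1 = servings of tuna, x2 = servings of quinoa, x3 = servings of lentils, x4 = servings of broccoli.
Minimize 1.21x1 + 1.24x2 + 0.49x3 + 0.81x4 subject to:
  23x1 + 7x2 + 21x3 + 5x4 ≥ 29   (protein)
  4x3 + 126x4 ≥ 205   (vitamin C)
  4.4x2 + 19.6x3 + 6.3x4 ≥ 23.3   (fibre)
  x1, x2, x3, x4 ≥ 0.
The cheapest feasible vertex uses only lentils, broccoli; tuna, quinoa are not used. Binding constraints: protein and vitamin C.
Solving gives x3 = 1.001, x4 = 1.595.
Objective = 0.49·1.001 + 0.81·1.595 = 1.7824.

€1.78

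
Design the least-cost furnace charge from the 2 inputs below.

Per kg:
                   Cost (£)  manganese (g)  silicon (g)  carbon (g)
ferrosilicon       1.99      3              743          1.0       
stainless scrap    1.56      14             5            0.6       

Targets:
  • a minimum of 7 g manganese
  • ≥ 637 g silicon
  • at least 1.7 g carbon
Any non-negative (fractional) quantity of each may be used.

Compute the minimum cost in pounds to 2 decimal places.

Treat it as an LP. Let x1 = kg of ferrosilicon, x2 = kg of stainless scrap.
min 1.99x1 + 1.56x2 subject to:
  3x1 + 14x2 ≥ 7   (manganese)
  743x1 + 5x2 ≥ 637   (silicon)
  1x1 + 0.6x2 ≥ 1.7   (carbon)
  x1, x2 ≥ 0.
Both inputs are positive at the optimum. The manganese and carbon requirements are met with equality.
Solving gives x1 = 1.607, x2 = 0.1557.
Cost = 1.99·1.607 + 1.56·0.1557 = 3.4408.

£3.44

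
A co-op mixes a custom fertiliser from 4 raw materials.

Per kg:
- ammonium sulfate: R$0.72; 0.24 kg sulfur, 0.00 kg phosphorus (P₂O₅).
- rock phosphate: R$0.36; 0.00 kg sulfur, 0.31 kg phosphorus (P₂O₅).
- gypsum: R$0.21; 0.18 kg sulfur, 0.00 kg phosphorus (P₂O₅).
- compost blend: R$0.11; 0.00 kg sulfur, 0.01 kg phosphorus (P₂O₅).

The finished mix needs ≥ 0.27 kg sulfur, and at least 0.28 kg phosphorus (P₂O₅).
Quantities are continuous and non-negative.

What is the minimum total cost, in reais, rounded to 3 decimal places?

R$0.640

Let x1 = kg of ammonium sulfate, x2 = kg of rock phosphate, x3 = kg of gypsum, x4 = kg of compost blend.
Minimise 0.72x1 + 0.36x2 + 0.21x3 + 0.11x4 subject to:
  0.24x1 + 0.18x3 ≥ 0.27   (sulfur)
  0.31x2 + 0.01x4 ≥ 0.28   (phosphorus (P₂O₅))
  x1, x2, x3, x4 ≥ 0.
The optimal basis is {rock phosphate, gypsum}; ammonium sulfate, compost blend drop out. Binding constraints: sulfur and phosphorus (P₂O₅).
So rock phosphate = 0.9032 kg, gypsum = 1.5 kg.
Cost = 0.36·0.9032 + 0.21·1.5 = 0.64015.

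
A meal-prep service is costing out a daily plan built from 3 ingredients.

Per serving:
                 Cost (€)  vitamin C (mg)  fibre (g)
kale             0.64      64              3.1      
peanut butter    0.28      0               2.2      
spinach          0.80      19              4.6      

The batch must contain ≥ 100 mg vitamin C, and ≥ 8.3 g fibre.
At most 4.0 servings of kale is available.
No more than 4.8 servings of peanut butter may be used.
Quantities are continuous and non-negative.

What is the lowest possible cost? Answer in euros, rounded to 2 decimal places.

€1.44

Let x1 = servings of kale, x2 = servings of peanut butter, x3 = servings of spinach.
Minimize 0.64x1 + 0.28x2 + 0.8x3 with:
  64x1 + 19x3 ≥ 100   (vitamin C)
  3.1x1 + 2.2x2 + 4.6x3 ≥ 8.3   (fibre)
  x1 ≤ 4
  x2 ≤ 4.8
  x1, x2, x3 ≥ 0.
The minimum-cost mix takes nothing from spinach — only kale, peanut butter. There the vitamin C and fibre constraints are tight.
Optimal quantities: kale = 1.562 servings, peanut butter = 1.571 servings.
Cost = 0.64·1.562 + 0.28·1.571 = 1.4396.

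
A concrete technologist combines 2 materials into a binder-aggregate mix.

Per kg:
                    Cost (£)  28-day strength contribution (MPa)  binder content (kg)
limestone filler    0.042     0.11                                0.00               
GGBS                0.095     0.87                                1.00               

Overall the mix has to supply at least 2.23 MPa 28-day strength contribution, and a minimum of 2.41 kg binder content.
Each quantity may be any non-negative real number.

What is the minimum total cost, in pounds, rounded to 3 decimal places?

£0.244

Set it up as a linear program. Let x1 = kg of limestone filler, x2 = kg of GGBS.
min 0.042x1 + 0.095x2 s.t.:
  0.11x1 + 0.87x2 ≥ 2.23   (28-day strength contribution)
  1x2 ≥ 2.41   (binder content)
  x1, x2 ≥ 0.
The cheapest feasible vertex uses only GGBS; limestone filler is not used. The 28-day strength contribution requirement is met with equality.
So GGBS = 2.5632 kg.
Cost = 0.095·2.5632 = 0.243504.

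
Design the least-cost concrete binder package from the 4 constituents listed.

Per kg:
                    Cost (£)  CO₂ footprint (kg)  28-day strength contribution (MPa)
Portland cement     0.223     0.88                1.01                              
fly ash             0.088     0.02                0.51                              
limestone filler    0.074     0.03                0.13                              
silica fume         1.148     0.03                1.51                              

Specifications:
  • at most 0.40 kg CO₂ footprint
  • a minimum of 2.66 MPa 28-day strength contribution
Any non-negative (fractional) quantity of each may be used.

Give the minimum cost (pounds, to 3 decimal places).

£0.459

Let x1 = kg of Portland cement, x2 = kg of fly ash, x3 = kg of limestone filler, x4 = kg of silica fume.
Minimise 0.223x1 + 0.088x2 + 0.074x3 + 1.148x4 subject to:
  0.88x1 + 0.02x2 + 0.03x3 + 0.03x4 ≤ 0.4   (CO₂ footprint)
  1.01x1 + 0.51x2 + 0.13x3 + 1.51x4 ≥ 2.66   (28-day strength contribution)
  x1, x2, x3, x4 ≥ 0.
At the optimum only fly ash is positive (Portland cement, limestone filler, silica fume = 0). Binding constraint: 28-day strength contribution.
So fly ash = 5.216 kg.
Objective = 0.088·5.216 = 0.45901.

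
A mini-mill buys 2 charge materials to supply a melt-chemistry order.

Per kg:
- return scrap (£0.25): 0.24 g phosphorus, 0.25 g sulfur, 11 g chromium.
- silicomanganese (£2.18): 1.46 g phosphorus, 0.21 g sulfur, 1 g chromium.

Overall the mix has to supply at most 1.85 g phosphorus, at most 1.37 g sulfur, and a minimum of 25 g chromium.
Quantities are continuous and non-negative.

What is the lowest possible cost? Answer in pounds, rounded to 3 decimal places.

£0.568

Treat it as an LP. Let x1 = kg of return scrap, x2 = kg of silicomanganese.
min 0.25x1 + 2.18x2 subject to:
  0.24x1 + 1.46x2 ≤ 1.85   (phosphorus)
  0.25x1 + 0.21x2 ≤ 1.37   (sulfur)
  11x1 + 1x2 ≥ 25   (chromium)
  x1, x2 ≥ 0.
The optimal basis is {return scrap}; silicomanganese drops out. Binding constraint: chromium.
So return scrap = 2.273 kg.
Cost = 0.25·2.273 = 0.56825.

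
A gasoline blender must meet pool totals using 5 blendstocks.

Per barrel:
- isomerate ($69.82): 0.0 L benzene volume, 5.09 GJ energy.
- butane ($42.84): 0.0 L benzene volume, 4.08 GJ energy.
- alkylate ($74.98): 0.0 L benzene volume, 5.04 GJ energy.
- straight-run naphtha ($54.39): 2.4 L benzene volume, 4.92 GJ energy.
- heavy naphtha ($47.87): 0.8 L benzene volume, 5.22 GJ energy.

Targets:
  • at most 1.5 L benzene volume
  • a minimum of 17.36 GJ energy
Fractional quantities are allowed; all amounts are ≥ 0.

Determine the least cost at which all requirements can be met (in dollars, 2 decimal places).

$169.27

Set it up as a linear program. Let x1 = barrels of isomerate, x2 = barrels of butane, x3 = barrels of alkylate, x4 = barrels of straight-run naphtha, x5 = barrels of heavy naphtha.
Minimise 69.82x1 + 42.84x2 + 74.98x3 + 54.39x4 + 47.87x5 with:
  2.4x4 + 0.8x5 ≤ 1.5   (benzene volume)
  5.09x1 + 4.08x2 + 5.04x3 + 4.92x4 + 5.22x5 ≥ 17.36   (energy)
  x1, x2, x3, x4, x5 ≥ 0.
The minimum-cost mix takes nothing from isomerate, alkylate, straight-run naphtha — only butane, heavy naphtha. The benzene volume and energy requirements are met with equality.
So butane = 1.856 barrels, heavy naphtha = 1.875 barrels.
Objective = 42.84·1.856 + 47.87·1.875 = 169.2673.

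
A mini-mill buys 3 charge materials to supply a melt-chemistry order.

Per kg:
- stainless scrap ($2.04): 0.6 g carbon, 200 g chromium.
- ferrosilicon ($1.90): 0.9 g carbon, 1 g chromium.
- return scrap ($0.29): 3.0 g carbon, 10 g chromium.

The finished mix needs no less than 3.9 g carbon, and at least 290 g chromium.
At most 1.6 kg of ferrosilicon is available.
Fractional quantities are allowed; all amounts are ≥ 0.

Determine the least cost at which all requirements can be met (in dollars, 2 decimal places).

Treat it as an LP. Let x1 = kg of stainless scrap, x2 = kg of ferrosilicon, x3 = kg of return scrap.
min 2.04x1 + 1.9x2 + 0.29x3 s.t.:
  0.6x1 + 0.9x2 + 3x3 ≥ 3.9   (carbon)
  200x1 + 1x2 + 10x3 ≥ 290   (chromium)
  x2 ≤ 1.6
  x1, x2, x3 ≥ 0.
The minimum-cost mix takes nothing from ferrosilicon — only stainless scrap, return scrap. The carbon and chromium requirements are met with equality.
So stainless scrap = 1.399 kg, return scrap = 1.02 kg.
Total cost: 2.04·1.399 + 0.29·1.02 = 3.1498.

$3.15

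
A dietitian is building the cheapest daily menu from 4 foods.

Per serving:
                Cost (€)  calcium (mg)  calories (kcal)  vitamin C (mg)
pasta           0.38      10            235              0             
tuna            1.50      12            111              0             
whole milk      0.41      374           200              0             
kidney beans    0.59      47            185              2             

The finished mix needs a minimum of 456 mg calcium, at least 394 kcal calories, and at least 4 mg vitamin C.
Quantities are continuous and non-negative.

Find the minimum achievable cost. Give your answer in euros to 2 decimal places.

€1.58

Set it up as a linear program. Let x1 = servings of pasta, x2 = servings of tuna, x3 = servings of whole milk, x4 = servings of kidney beans.
Minimize 0.38x1 + 1.5x2 + 0.41x3 + 0.59x4 s.t.:
  10x1 + 12x2 + 374x3 + 47x4 ≥ 456   (calcium)
  235x1 + 111x2 + 200x3 + 185x4 ≥ 394   (calories)
  2x4 ≥ 4   (vitamin C)
  x1, x2, x3, x4 ≥ 0.
The cheapest feasible vertex uses only whole milk, kidney beans; pasta, tuna are not used. Binding constraints: calcium and vitamin C.
So whole milk = 0.9679 servings, kidney beans = 2 servings.
Cost = 0.41·0.9679 + 0.59·2 = 1.5768.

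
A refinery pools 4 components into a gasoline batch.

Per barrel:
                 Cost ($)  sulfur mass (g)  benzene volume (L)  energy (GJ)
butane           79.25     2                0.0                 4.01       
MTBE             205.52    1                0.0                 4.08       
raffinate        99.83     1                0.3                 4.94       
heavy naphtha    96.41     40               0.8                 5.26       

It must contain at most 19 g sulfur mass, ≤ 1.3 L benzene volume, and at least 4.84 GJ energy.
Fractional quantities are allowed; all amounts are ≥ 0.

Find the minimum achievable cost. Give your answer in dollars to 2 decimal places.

Treat it as an LP. Let x1 = barrels of butane, x2 = barrels of MTBE, x3 = barrels of raffinate, x4 = barrels of heavy naphtha.
min 79.25x1 + 205.52x2 + 99.83x3 + 96.41x4 s.t.:
  2x1 + 1x2 + 1x3 + 40x4 ≤ 19   (sulfur mass)
  0.3x3 + 0.8x4 ≤ 1.3   (benzene volume)
  4.01x1 + 4.08x2 + 4.94x3 + 5.26x4 ≥ 4.84   (energy)
  x1, x2, x3, x4 ≥ 0.
The optimal basis is {butane, heavy naphtha}; MTBE, raffinate drop out. There the sulfur mass and energy constraints are tight.
Optimal quantities: butane = 0.6249 barrels, heavy naphtha = 0.4438 barrels.
Cost = 79.25·0.6249 + 96.41·0.4438 = 92.3101.

$92.31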